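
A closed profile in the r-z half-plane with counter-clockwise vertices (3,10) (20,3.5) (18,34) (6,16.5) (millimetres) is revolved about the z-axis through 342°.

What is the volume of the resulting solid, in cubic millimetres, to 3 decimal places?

Volume = 21303.454 mm³

Profile (r,z), 4 vertices: (3,10) (20,3.5) (18,34) (6,16.5)
edge 0: (3,10)→(20,3.5)  cross = 3·3.5 − 20·10 = -189.5000; (r_i+r_j)·cross = 23·-189.5000 = -4358.5000
edge 1: (20,3.5)→(18,34)  cross = 20·34 − 18·3.5 = 617.0000; (r_i+r_j)·cross = 38·617.0000 = 23446.0000
edge 2: (18,34)→(6,16.5)  cross = 18·16.5 − 6·34 = 93.0000; (r_i+r_j)·cross = 24·93.0000 = 2232.0000
edge 3: (6,16.5)→(3,10)  cross = 6·10 − 3·16.5 = 10.5000; (r_i+r_j)·cross = 9·10.5000 = 94.5000
Σcross = 531.0000 → A = |Σcross|/2 = 265.5000 mm²
Σ(r_i+r_j)·cross = 21414.0000 → first moment M = |Σ|/6 = 3569.0000
R_c = M/A = 3569.0000/265.5000 = 13.4426 mm
θ = 342° = 5.969026 rad
V = θ·R_c·A = 5.969026·13.4426·265.5000 = 21303.454 mm³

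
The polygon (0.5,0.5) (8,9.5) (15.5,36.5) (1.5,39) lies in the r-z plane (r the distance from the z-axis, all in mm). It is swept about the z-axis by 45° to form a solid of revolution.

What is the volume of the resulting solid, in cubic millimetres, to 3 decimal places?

Volume = 1664.553 mm³

Profile (r,z), 4 vertices: (0.5,0.5) (8,9.5) (15.5,36.5) (1.5,39)
edge 0: (0.5,0.5)→(8,9.5)  cross = 0.5·9.5 − 8·0.5 = 0.7500; (r_i+r_j)·cross = 8.5·0.7500 = 6.3750
edge 1: (8,9.5)→(15.5,36.5)  cross = 8·36.5 − 15.5·9.5 = 144.7500; (r_i+r_j)·cross = 23.5·144.7500 = 3401.6250
edge 2: (15.5,36.5)→(1.5,39)  cross = 15.5·39 − 1.5·36.5 = 549.7500; (r_i+r_j)·cross = 17·549.7500 = 9345.7500
edge 3: (1.5,39)→(0.5,0.5)  cross = 1.5·0.5 − 0.5·39 = -18.7500; (r_i+r_j)·cross = 2·-18.7500 = -37.5000
Σcross = 676.5000 → A = |Σcross|/2 = 338.2500 mm²
Σ(r_i+r_j)·cross = 12716.2500 → first moment M = |Σ|/6 = 2119.3750
R_c = M/A = 2119.3750/338.2500 = 6.2657 mm
θ = 45° = 0.785398 rad
V = θ·R_c·A = 0.785398·6.2657·338.2500 = 1664.553 mm³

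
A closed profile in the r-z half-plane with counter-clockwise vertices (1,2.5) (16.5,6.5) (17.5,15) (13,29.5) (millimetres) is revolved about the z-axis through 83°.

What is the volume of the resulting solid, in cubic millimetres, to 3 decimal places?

Profile (r,z), 4 vertices: (1,2.5) (16.5,6.5) (17.5,15) (13,29.5)
edge 0: (1,2.5)→(16.5,6.5)  cross = 1·6.5 − 16.5·2.5 = -34.7500; (r_i+r_j)·cross = 17.5·-34.7500 = -608.1250
edge 1: (16.5,6.5)→(17.5,15)  cross = 16.5·15 − 17.5·6.5 = 133.7500; (r_i+r_j)·cross = 34·133.7500 = 4547.5000
edge 2: (17.5,15)→(13,29.5)  cross = 17.5·29.5 − 13·15 = 321.2500; (r_i+r_j)·cross = 30.5·321.2500 = 9798.1250
edge 3: (13,29.5)→(1,2.5)  cross = 13·2.5 − 1·29.5 = 3.0000; (r_i+r_j)·cross = 14·3.0000 = 42.0000
Σcross = 423.2500 → A = |Σcross|/2 = 211.6250 mm²
Σ(r_i+r_j)·cross = 13779.5000 → first moment M = |Σ|/6 = 2296.5833
R_c = M/A = 2296.5833/211.6250 = 10.8521 mm
θ = 83° = 1.448623 rad
V = θ·R_c·A = 1.448623·10.8521·211.6250 = 3326.884 mm³

Volume = 3326.884 mm³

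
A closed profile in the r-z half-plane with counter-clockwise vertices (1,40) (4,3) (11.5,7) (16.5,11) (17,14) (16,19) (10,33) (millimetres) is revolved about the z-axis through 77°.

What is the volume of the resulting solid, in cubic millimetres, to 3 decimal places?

Profile (r,z), 7 vertices: (1,40) (4,3) (11.5,7) (16.5,11) (17,14) (16,19) (10,33)
edge 0: (1,40)→(4,3)  cross = 1·3 − 4·40 = -157.0000; (r_i+r_j)·cross = 5·-157.0000 = -785.0000
edge 1: (4,3)→(11.5,7)  cross = 4·7 − 11.5·3 = -6.5000; (r_i+r_j)·cross = 15.5·-6.5000 = -100.7500
edge 2: (11.5,7)→(16.5,11)  cross = 11.5·11 − 16.5·7 = 11.0000; (r_i+r_j)·cross = 28·11.0000 = 308.0000
edge 3: (16.5,11)→(17,14)  cross = 16.5·14 − 17·11 = 44.0000; (r_i+r_j)·cross = 33.5·44.0000 = 1474.0000
edge 4: (17,14)→(16,19)  cross = 17·19 − 16·14 = 99.0000; (r_i+r_j)·cross = 33·99.0000 = 3267.0000
edge 5: (16,19)→(10,33)  cross = 16·33 − 10·19 = 338.0000; (r_i+r_j)·cross = 26·338.0000 = 8788.0000
edge 6: (10,33)→(1,40)  cross = 10·40 − 1·33 = 367.0000; (r_i+r_j)·cross = 11·367.0000 = 4037.0000
Σcross = 695.5000 → A = |Σcross|/2 = 347.7500 mm²
Σ(r_i+r_j)·cross = 16988.2500 → first moment M = |Σ|/6 = 2831.3750
R_c = M/A = 2831.3750/347.7500 = 8.1420 mm
θ = 77° = 1.343904 rad
V = θ·R_c·A = 1.343904·8.1420·347.7500 = 3805.095 mm³

Volume = 3805.095 mm³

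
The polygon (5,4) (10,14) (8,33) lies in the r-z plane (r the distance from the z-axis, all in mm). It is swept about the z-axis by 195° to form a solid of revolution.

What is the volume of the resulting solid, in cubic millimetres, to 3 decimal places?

Volume = 1500.329 mm³

Profile (r,z), 3 vertices: (5,4) (10,14) (8,33)
edge 0: (5,4)→(10,14)  cross = 5·14 − 10·4 = 30.0000; (r_i+r_j)·cross = 15·30.0000 = 450.0000
edge 1: (10,14)→(8,33)  cross = 10·33 − 8·14 = 218.0000; (r_i+r_j)·cross = 18·218.0000 = 3924.0000
edge 2: (8,33)→(5,4)  cross = 8·4 − 5·33 = -133.0000; (r_i+r_j)·cross = 13·-133.0000 = -1729.0000
Σcross = 115.0000 → A = |Σcross|/2 = 57.5000 mm²
Σ(r_i+r_j)·cross = 2645.0000 → first moment M = |Σ|/6 = 440.8333
R_c = M/A = 440.8333/57.5000 = 7.6667 mm
θ = 195° = 3.403392 rad
V = θ·R_c·A = 3.403392·7.6667·57.5000 = 1500.329 mm³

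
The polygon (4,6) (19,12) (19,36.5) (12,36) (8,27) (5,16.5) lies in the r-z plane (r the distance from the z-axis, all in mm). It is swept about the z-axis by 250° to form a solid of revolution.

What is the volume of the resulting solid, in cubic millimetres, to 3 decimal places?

Profile (r,z), 6 vertices: (4,6) (19,12) (19,36.5) (12,36) (8,27) (5,16.5)
edge 0: (4,6)→(19,12)  cross = 4·12 − 19·6 = -66.0000; (r_i+r_j)·cross = 23·-66.0000 = -1518.0000
edge 1: (19,12)→(19,36.5)  cross = 19·36.5 − 19·12 = 465.5000; (r_i+r_j)·cross = 38·465.5000 = 17689.0000
edge 2: (19,36.5)→(12,36)  cross = 19·36 − 12·36.5 = 246.0000; (r_i+r_j)·cross = 31·246.0000 = 7626.0000
edge 3: (12,36)→(8,27)  cross = 12·27 − 8·36 = 36.0000; (r_i+r_j)·cross = 20·36.0000 = 720.0000
edge 4: (8,27)→(5,16.5)  cross = 8·16.5 − 5·27 = -3.0000; (r_i+r_j)·cross = 13·-3.0000 = -39.0000
edge 5: (5,16.5)→(4,6)  cross = 5·6 − 4·16.5 = -36.0000; (r_i+r_j)·cross = 9·-36.0000 = -324.0000
Σcross = 642.5000 → A = |Σcross|/2 = 321.2500 mm²
Σ(r_i+r_j)·cross = 24154.0000 → first moment M = |Σ|/6 = 4025.6667
R_c = M/A = 4025.6667/321.2500 = 12.5313 mm
θ = 250° = 4.363323 rad
V = θ·R_c·A = 4.363323·12.5313·321.2500 = 17565.284 mm³

Volume = 17565.284 mm³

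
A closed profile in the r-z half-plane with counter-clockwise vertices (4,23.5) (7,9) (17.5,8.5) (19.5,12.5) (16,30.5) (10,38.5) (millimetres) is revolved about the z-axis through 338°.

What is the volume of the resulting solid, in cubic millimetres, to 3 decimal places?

Volume = 21020.985 mm³

Profile (r,z), 6 vertices: (4,23.5) (7,9) (17.5,8.5) (19.5,12.5) (16,30.5) (10,38.5)
edge 0: (4,23.5)→(7,9)  cross = 4·9 − 7·23.5 = -128.5000; (r_i+r_j)·cross = 11·-128.5000 = -1413.5000
edge 1: (7,9)→(17.5,8.5)  cross = 7·8.5 − 17.5·9 = -98.0000; (r_i+r_j)·cross = 24.5·-98.0000 = -2401.0000
edge 2: (17.5,8.5)→(19.5,12.5)  cross = 17.5·12.5 − 19.5·8.5 = 53.0000; (r_i+r_j)·cross = 37·53.0000 = 1961.0000
edge 3: (19.5,12.5)→(16,30.5)  cross = 19.5·30.5 − 16·12.5 = 394.7500; (r_i+r_j)·cross = 35.5·394.7500 = 14013.6250
edge 4: (16,30.5)→(10,38.5)  cross = 16·38.5 − 10·30.5 = 311.0000; (r_i+r_j)·cross = 26·311.0000 = 8086.0000
edge 5: (10,38.5)→(4,23.5)  cross = 10·23.5 − 4·38.5 = 81.0000; (r_i+r_j)·cross = 14·81.0000 = 1134.0000
Σcross = 613.2500 → A = |Σcross|/2 = 306.6250 mm²
Σ(r_i+r_j)·cross = 21380.1250 → first moment M = |Σ|/6 = 3563.3542
R_c = M/A = 3563.3542/306.6250 = 11.6212 mm
θ = 338° = 5.899213 rad
V = θ·R_c·A = 5.899213·11.6212·306.6250 = 21020.985 mm³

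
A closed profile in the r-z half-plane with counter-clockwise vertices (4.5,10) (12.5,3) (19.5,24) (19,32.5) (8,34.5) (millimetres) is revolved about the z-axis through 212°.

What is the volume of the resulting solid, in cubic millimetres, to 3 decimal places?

Profile (r,z), 5 vertices: (4.5,10) (12.5,3) (19.5,24) (19,32.5) (8,34.5)
edge 0: (4.5,10)→(12.5,3)  cross = 4.5·3 − 12.5·10 = -111.5000; (r_i+r_j)·cross = 17·-111.5000 = -1895.5000
edge 1: (12.5,3)→(19.5,24)  cross = 12.5·24 − 19.5·3 = 241.5000; (r_i+r_j)·cross = 32·241.5000 = 7728.0000
edge 2: (19.5,24)→(19,32.5)  cross = 19.5·32.5 − 19·24 = 177.7500; (r_i+r_j)·cross = 38.5·177.7500 = 6843.3750
edge 3: (19,32.5)→(8,34.5)  cross = 19·34.5 − 8·32.5 = 395.5000; (r_i+r_j)·cross = 27·395.5000 = 10678.5000
edge 4: (8,34.5)→(4.5,10)  cross = 8·10 − 4.5·34.5 = -75.2500; (r_i+r_j)·cross = 12.5·-75.2500 = -940.6250
Σcross = 628.0000 → A = |Σcross|/2 = 314.0000 mm²
Σ(r_i+r_j)·cross = 22413.7500 → first moment M = |Σ|/6 = 3735.6250
R_c = M/A = 3735.6250/314.0000 = 11.8969 mm
θ = 212° = 3.700098 rad
V = θ·R_c·A = 3.700098·11.8969·314.0000 = 13822.179 mm³

Volume = 13822.179 mm³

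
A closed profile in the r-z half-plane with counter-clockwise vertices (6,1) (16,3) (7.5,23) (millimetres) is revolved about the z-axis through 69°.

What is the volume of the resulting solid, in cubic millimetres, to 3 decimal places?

Profile (r,z), 3 vertices: (6,1) (16,3) (7.5,23)
edge 0: (6,1)→(16,3)  cross = 6·3 − 16·1 = 2.0000; (r_i+r_j)·cross = 22·2.0000 = 44.0000
edge 1: (16,3)→(7.5,23)  cross = 16·23 − 7.5·3 = 345.5000; (r_i+r_j)·cross = 23.5·345.5000 = 8119.2500
edge 2: (7.5,23)→(6,1)  cross = 7.5·1 − 6·23 = -130.5000; (r_i+r_j)·cross = 13.5·-130.5000 = -1761.7500
Σcross = 217.0000 → A = |Σcross|/2 = 108.5000 mm²
Σ(r_i+r_j)·cross = 6401.5000 → first moment M = |Σ|/6 = 1066.9167
R_c = M/A = 1066.9167/108.5000 = 9.8333 mm
θ = 69° = 1.204277 rad
V = θ·R_c·A = 1.204277·9.8333·108.5000 = 1284.863 mm³

Volume = 1284.863 mm³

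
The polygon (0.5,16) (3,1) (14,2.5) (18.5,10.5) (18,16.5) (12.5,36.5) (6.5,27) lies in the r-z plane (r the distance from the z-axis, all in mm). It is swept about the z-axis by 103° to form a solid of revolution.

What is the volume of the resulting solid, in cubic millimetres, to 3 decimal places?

Profile (r,z), 7 vertices: (0.5,16) (3,1) (14,2.5) (18.5,10.5) (18,16.5) (12.5,36.5) (6.5,27)
edge 0: (0.5,16)→(3,1)  cross = 0.5·1 − 3·16 = -47.5000; (r_i+r_j)·cross = 3.5·-47.5000 = -166.2500
edge 1: (3,1)→(14,2.5)  cross = 3·2.5 − 14·1 = -6.5000; (r_i+r_j)·cross = 17·-6.5000 = -110.5000
edge 2: (14,2.5)→(18.5,10.5)  cross = 14·10.5 − 18.5·2.5 = 100.7500; (r_i+r_j)·cross = 32.5·100.7500 = 3274.3750
edge 3: (18.5,10.5)→(18,16.5)  cross = 18.5·16.5 − 18·10.5 = 116.2500; (r_i+r_j)·cross = 36.5·116.2500 = 4243.1250
edge 4: (18,16.5)→(12.5,36.5)  cross = 18·36.5 − 12.5·16.5 = 450.7500; (r_i+r_j)·cross = 30.5·450.7500 = 13747.8750
edge 5: (12.5,36.5)→(6.5,27)  cross = 12.5·27 − 6.5·36.5 = 100.2500; (r_i+r_j)·cross = 19·100.2500 = 1904.7500
edge 6: (6.5,27)→(0.5,16)  cross = 6.5·16 − 0.5·27 = 90.5000; (r_i+r_j)·cross = 7·90.5000 = 633.5000
Σcross = 804.5000 → A = |Σcross|/2 = 402.2500 mm²
Σ(r_i+r_j)·cross = 23526.8750 → first moment M = |Σ|/6 = 3921.1458
R_c = M/A = 3921.1458/402.2500 = 9.7480 mm
θ = 103° = 1.797689 rad
V = θ·R_c·A = 1.797689·9.7480·402.2500 = 7049.001 mm³

Volume = 7049.001 mm³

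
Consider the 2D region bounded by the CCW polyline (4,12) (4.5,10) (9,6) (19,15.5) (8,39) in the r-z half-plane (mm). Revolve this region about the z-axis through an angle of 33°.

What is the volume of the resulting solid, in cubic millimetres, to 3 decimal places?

Volume = 1505.508 mm³

Profile (r,z), 5 vertices: (4,12) (4.5,10) (9,6) (19,15.5) (8,39)
edge 0: (4,12)→(4.5,10)  cross = 4·10 − 4.5·12 = -14.0000; (r_i+r_j)·cross = 8.5·-14.0000 = -119.0000
edge 1: (4.5,10)→(9,6)  cross = 4.5·6 − 9·10 = -63.0000; (r_i+r_j)·cross = 13.5·-63.0000 = -850.5000
edge 2: (9,6)→(19,15.5)  cross = 9·15.5 − 19·6 = 25.5000; (r_i+r_j)·cross = 28·25.5000 = 714.0000
edge 3: (19,15.5)→(8,39)  cross = 19·39 − 8·15.5 = 617.0000; (r_i+r_j)·cross = 27·617.0000 = 16659.0000
edge 4: (8,39)→(4,12)  cross = 8·12 − 4·39 = -60.0000; (r_i+r_j)·cross = 12·-60.0000 = -720.0000
Σcross = 505.5000 → A = |Σcross|/2 = 252.7500 mm²
Σ(r_i+r_j)·cross = 15683.5000 → first moment M = |Σ|/6 = 2613.9167
R_c = M/A = 2613.9167/252.7500 = 10.3419 mm
θ = 33° = 0.575959 rad
V = θ·R_c·A = 0.575959·10.3419·252.7500 = 1505.508 mm³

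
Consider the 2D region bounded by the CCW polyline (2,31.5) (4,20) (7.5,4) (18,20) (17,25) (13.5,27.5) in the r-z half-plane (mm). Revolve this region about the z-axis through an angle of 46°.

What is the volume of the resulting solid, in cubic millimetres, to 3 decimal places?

Volume = 1804.526 mm³

Profile (r,z), 6 vertices: (2,31.5) (4,20) (7.5,4) (18,20) (17,25) (13.5,27.5)
edge 0: (2,31.5)→(4,20)  cross = 2·20 − 4·31.5 = -86.0000; (r_i+r_j)·cross = 6·-86.0000 = -516.0000
edge 1: (4,20)→(7.5,4)  cross = 4·4 − 7.5·20 = -134.0000; (r_i+r_j)·cross = 11.5·-134.0000 = -1541.0000
edge 2: (7.5,4)→(18,20)  cross = 7.5·20 − 18·4 = 78.0000; (r_i+r_j)·cross = 25.5·78.0000 = 1989.0000
edge 3: (18,20)→(17,25)  cross = 18·25 − 17·20 = 110.0000; (r_i+r_j)·cross = 35·110.0000 = 3850.0000
edge 4: (17,25)→(13.5,27.5)  cross = 17·27.5 − 13.5·25 = 130.0000; (r_i+r_j)·cross = 30.5·130.0000 = 3965.0000
edge 5: (13.5,27.5)→(2,31.5)  cross = 13.5·31.5 − 2·27.5 = 370.2500; (r_i+r_j)·cross = 15.5·370.2500 = 5738.8750
Σcross = 468.2500 → A = |Σcross|/2 = 234.1250 mm²
Σ(r_i+r_j)·cross = 13485.8750 → first moment M = |Σ|/6 = 2247.6458
R_c = M/A = 2247.6458/234.1250 = 9.6002 mm
θ = 46° = 0.802851 rad
V = θ·R_c·A = 0.802851·9.6002·234.1250 = 1804.526 mm³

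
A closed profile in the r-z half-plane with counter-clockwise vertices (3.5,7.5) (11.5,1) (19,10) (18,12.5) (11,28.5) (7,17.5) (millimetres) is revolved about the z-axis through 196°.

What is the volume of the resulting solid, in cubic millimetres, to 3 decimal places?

Profile (r,z), 6 vertices: (3.5,7.5) (11.5,1) (19,10) (18,12.5) (11,28.5) (7,17.5)
edge 0: (3.5,7.5)→(11.5,1)  cross = 3.5·1 − 11.5·7.5 = -82.7500; (r_i+r_j)·cross = 15·-82.7500 = -1241.2500
edge 1: (11.5,1)→(19,10)  cross = 11.5·10 − 19·1 = 96.0000; (r_i+r_j)·cross = 30.5·96.0000 = 2928.0000
edge 2: (19,10)→(18,12.5)  cross = 19·12.5 − 18·10 = 57.5000; (r_i+r_j)·cross = 37·57.5000 = 2127.5000
edge 3: (18,12.5)→(11,28.5)  cross = 18·28.5 − 11·12.5 = 375.5000; (r_i+r_j)·cross = 29·375.5000 = 10889.5000
edge 4: (11,28.5)→(7,17.5)  cross = 11·17.5 − 7·28.5 = -7.0000; (r_i+r_j)·cross = 18·-7.0000 = -126.0000
edge 5: (7,17.5)→(3.5,7.5)  cross = 7·7.5 − 3.5·17.5 = -8.7500; (r_i+r_j)·cross = 10.5·-8.7500 = -91.8750
Σcross = 430.5000 → A = |Σcross|/2 = 215.2500 mm²
Σ(r_i+r_j)·cross = 14485.8750 → first moment M = |Σ|/6 = 2414.3125
R_c = M/A = 2414.3125/215.2500 = 11.2163 mm
θ = 196° = 3.420845 rad
V = θ·R_c·A = 3.420845·11.2163·215.2500 = 8258.990 mm³

Volume = 8258.990 mm³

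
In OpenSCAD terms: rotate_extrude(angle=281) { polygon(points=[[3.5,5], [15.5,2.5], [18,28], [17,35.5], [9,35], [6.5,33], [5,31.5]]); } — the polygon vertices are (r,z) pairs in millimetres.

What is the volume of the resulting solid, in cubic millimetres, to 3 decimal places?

Profile (r,z), 7 vertices: (3.5,5) (15.5,2.5) (18,28) (17,35.5) (9,35) (6.5,33) (5,31.5)
edge 0: (3.5,5)→(15.5,2.5)  cross = 3.5·2.5 − 15.5·5 = -68.7500; (r_i+r_j)·cross = 19·-68.7500 = -1306.2500
edge 1: (15.5,2.5)→(18,28)  cross = 15.5·28 − 18·2.5 = 389.0000; (r_i+r_j)·cross = 33.5·389.0000 = 13031.5000
edge 2: (18,28)→(17,35.5)  cross = 18·35.5 − 17·28 = 163.0000; (r_i+r_j)·cross = 35·163.0000 = 5705.0000
edge 3: (17,35.5)→(9,35)  cross = 17·35 − 9·35.5 = 275.5000; (r_i+r_j)·cross = 26·275.5000 = 7163.0000
edge 4: (9,35)→(6.5,33)  cross = 9·33 − 6.5·35 = 69.5000; (r_i+r_j)·cross = 15.5·69.5000 = 1077.2500
edge 5: (6.5,33)→(5,31.5)  cross = 6.5·31.5 − 5·33 = 39.7500; (r_i+r_j)·cross = 11.5·39.7500 = 457.1250
edge 6: (5,31.5)→(3.5,5)  cross = 5·5 − 3.5·31.5 = -85.2500; (r_i+r_j)·cross = 8.5·-85.2500 = -724.6250
Σcross = 782.7500 → A = |Σcross|/2 = 391.3750 mm²
Σ(r_i+r_j)·cross = 25403.0000 → first moment M = |Σ|/6 = 4233.8333
R_c = M/A = 4233.8333/391.3750 = 10.8178 mm
θ = 281° = 4.904375 rad
V = θ·R_c·A = 4.904375·10.8178·391.3750 = 20764.307 mm³

Volume = 20764.307 mm³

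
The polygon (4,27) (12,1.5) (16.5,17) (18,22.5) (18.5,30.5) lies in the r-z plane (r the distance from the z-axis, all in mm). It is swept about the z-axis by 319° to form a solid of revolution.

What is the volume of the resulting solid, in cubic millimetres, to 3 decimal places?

Volume = 14485.852 mm³

Profile (r,z), 5 vertices: (4,27) (12,1.5) (16.5,17) (18,22.5) (18.5,30.5)
edge 0: (4,27)→(12,1.5)  cross = 4·1.5 − 12·27 = -318.0000; (r_i+r_j)·cross = 16·-318.0000 = -5088.0000
edge 1: (12,1.5)→(16.5,17)  cross = 12·17 − 16.5·1.5 = 179.2500; (r_i+r_j)·cross = 28.5·179.2500 = 5108.6250
edge 2: (16.5,17)→(18,22.5)  cross = 16.5·22.5 − 18·17 = 65.2500; (r_i+r_j)·cross = 34.5·65.2500 = 2251.1250
edge 3: (18,22.5)→(18.5,30.5)  cross = 18·30.5 − 18.5·22.5 = 132.7500; (r_i+r_j)·cross = 36.5·132.7500 = 4845.3750
edge 4: (18.5,30.5)→(4,27)  cross = 18.5·27 − 4·30.5 = 377.5000; (r_i+r_j)·cross = 22.5·377.5000 = 8493.7500
Σcross = 436.7500 → A = |Σcross|/2 = 218.3750 mm²
Σ(r_i+r_j)·cross = 15610.8750 → first moment M = |Σ|/6 = 2601.8125
R_c = M/A = 2601.8125/218.3750 = 11.9144 mm
θ = 319° = 5.567600 rad
V = θ·R_c·A = 5.567600·11.9144·218.3750 = 14485.852 mm³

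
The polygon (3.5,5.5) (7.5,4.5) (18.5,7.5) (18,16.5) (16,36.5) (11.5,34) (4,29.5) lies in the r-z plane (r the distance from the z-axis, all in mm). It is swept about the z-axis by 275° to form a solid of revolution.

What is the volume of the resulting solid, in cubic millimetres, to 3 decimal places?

Volume = 19639.790 mm³

Profile (r,z), 7 vertices: (3.5,5.5) (7.5,4.5) (18.5,7.5) (18,16.5) (16,36.5) (11.5,34) (4,29.5)
edge 0: (3.5,5.5)→(7.5,4.5)  cross = 3.5·4.5 − 7.5·5.5 = -25.5000; (r_i+r_j)·cross = 11·-25.5000 = -280.5000
edge 1: (7.5,4.5)→(18.5,7.5)  cross = 7.5·7.5 − 18.5·4.5 = -27.0000; (r_i+r_j)·cross = 26·-27.0000 = -702.0000
edge 2: (18.5,7.5)→(18,16.5)  cross = 18.5·16.5 − 18·7.5 = 170.2500; (r_i+r_j)·cross = 36.5·170.2500 = 6214.1250
edge 3: (18,16.5)→(16,36.5)  cross = 18·36.5 − 16·16.5 = 393.0000; (r_i+r_j)·cross = 34·393.0000 = 13362.0000
edge 4: (16,36.5)→(11.5,34)  cross = 16·34 − 11.5·36.5 = 124.2500; (r_i+r_j)·cross = 27.5·124.2500 = 3416.8750
edge 5: (11.5,34)→(4,29.5)  cross = 11.5·29.5 − 4·34 = 203.2500; (r_i+r_j)·cross = 15.5·203.2500 = 3150.3750
edge 6: (4,29.5)→(3.5,5.5)  cross = 4·5.5 − 3.5·29.5 = -81.2500; (r_i+r_j)·cross = 7.5·-81.2500 = -609.3750
Σcross = 757.0000 → A = |Σcross|/2 = 378.5000 mm²
Σ(r_i+r_j)·cross = 24551.5000 → first moment M = |Σ|/6 = 4091.9167
R_c = M/A = 4091.9167/378.5000 = 10.8109 mm
θ = 275° = 4.799655 rad
V = θ·R_c·A = 4.799655·10.8109·378.5000 = 19639.790 mm³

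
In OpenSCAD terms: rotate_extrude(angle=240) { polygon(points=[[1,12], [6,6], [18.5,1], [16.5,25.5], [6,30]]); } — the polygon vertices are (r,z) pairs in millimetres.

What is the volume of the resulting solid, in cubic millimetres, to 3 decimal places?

Profile (r,z), 5 vertices: (1,12) (6,6) (18.5,1) (16.5,25.5) (6,30)
edge 0: (1,12)→(6,6)  cross = 1·6 − 6·12 = -66.0000; (r_i+r_j)·cross = 7·-66.0000 = -462.0000
edge 1: (6,6)→(18.5,1)  cross = 6·1 − 18.5·6 = -105.0000; (r_i+r_j)·cross = 24.5·-105.0000 = -2572.5000
edge 2: (18.5,1)→(16.5,25.5)  cross = 18.5·25.5 − 16.5·1 = 455.2500; (r_i+r_j)·cross = 35·455.2500 = 15933.7500
edge 3: (16.5,25.5)→(6,30)  cross = 16.5·30 − 6·25.5 = 342.0000; (r_i+r_j)·cross = 22.5·342.0000 = 7695.0000
edge 4: (6,30)→(1,12)  cross = 6·12 − 1·30 = 42.0000; (r_i+r_j)·cross = 7·42.0000 = 294.0000
Σcross = 668.2500 → A = |Σcross|/2 = 334.1250 mm²
Σ(r_i+r_j)·cross = 20888.2500 → first moment M = |Σ|/6 = 3481.3750
R_c = M/A = 3481.3750/334.1250 = 10.4194 mm
θ = 240° = 4.188790 rad
V = θ·R_c·A = 4.188790·10.4194·334.1250 = 14582.749 mm³

Volume = 14582.749 mm³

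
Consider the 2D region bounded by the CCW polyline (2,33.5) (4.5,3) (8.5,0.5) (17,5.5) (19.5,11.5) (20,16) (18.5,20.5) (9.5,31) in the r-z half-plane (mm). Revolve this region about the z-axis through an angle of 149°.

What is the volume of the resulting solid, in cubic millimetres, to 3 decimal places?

Profile (r,z), 8 vertices: (2,33.5) (4.5,3) (8.5,0.5) (17,5.5) (19.5,11.5) (20,16) (18.5,20.5) (9.5,31)
edge 0: (2,33.5)→(4.5,3)  cross = 2·3 − 4.5·33.5 = -144.7500; (r_i+r_j)·cross = 6.5·-144.7500 = -940.8750
edge 1: (4.5,3)→(8.5,0.5)  cross = 4.5·0.5 − 8.5·3 = -23.2500; (r_i+r_j)·cross = 13·-23.2500 = -302.2500
edge 2: (8.5,0.5)→(17,5.5)  cross = 8.5·5.5 − 17·0.5 = 38.2500; (r_i+r_j)·cross = 25.5·38.2500 = 975.3750
edge 3: (17,5.5)→(19.5,11.5)  cross = 17·11.5 − 19.5·5.5 = 88.2500; (r_i+r_j)·cross = 36.5·88.2500 = 3221.1250
edge 4: (19.5,11.5)→(20,16)  cross = 19.5·16 − 20·11.5 = 82.0000; (r_i+r_j)·cross = 39.5·82.0000 = 3239.0000
edge 5: (20,16)→(18.5,20.5)  cross = 20·20.5 − 18.5·16 = 114.0000; (r_i+r_j)·cross = 38.5·114.0000 = 4389.0000
edge 6: (18.5,20.5)→(9.5,31)  cross = 18.5·31 − 9.5·20.5 = 378.7500; (r_i+r_j)·cross = 28·378.7500 = 10605.0000
edge 7: (9.5,31)→(2,33.5)  cross = 9.5·33.5 − 2·31 = 256.2500; (r_i+r_j)·cross = 11.5·256.2500 = 2946.8750
Σcross = 789.5000 → A = |Σcross|/2 = 394.7500 mm²
Σ(r_i+r_j)·cross = 24133.2500 → first moment M = |Σ|/6 = 4022.2083
R_c = M/A = 4022.2083/394.7500 = 10.1893 mm
θ = 149° = 2.600541 rad
V = θ·R_c·A = 2.600541·10.1893·394.7500 = 10459.916 mm³

Volume = 10459.916 mm³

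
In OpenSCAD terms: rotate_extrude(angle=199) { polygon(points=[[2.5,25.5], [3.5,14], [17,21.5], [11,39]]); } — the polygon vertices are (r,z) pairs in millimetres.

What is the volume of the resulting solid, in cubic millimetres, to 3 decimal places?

Volume = 6223.188 mm³

Profile (r,z), 4 vertices: (2.5,25.5) (3.5,14) (17,21.5) (11,39)
edge 0: (2.5,25.5)→(3.5,14)  cross = 2.5·14 − 3.5·25.5 = -54.2500; (r_i+r_j)·cross = 6·-54.2500 = -325.5000
edge 1: (3.5,14)→(17,21.5)  cross = 3.5·21.5 − 17·14 = -162.7500; (r_i+r_j)·cross = 20.5·-162.7500 = -3336.3750
edge 2: (17,21.5)→(11,39)  cross = 17·39 − 11·21.5 = 426.5000; (r_i+r_j)·cross = 28·426.5000 = 11942.0000
edge 3: (11,39)→(2.5,25.5)  cross = 11·25.5 − 2.5·39 = 183.0000; (r_i+r_j)·cross = 13.5·183.0000 = 2470.5000
Σcross = 392.5000 → A = |Σcross|/2 = 196.2500 mm²
Σ(r_i+r_j)·cross = 10750.6250 → first moment M = |Σ|/6 = 1791.7708
R_c = M/A = 1791.7708/196.2500 = 9.1300 mm
θ = 199° = 3.473205 rad
V = θ·R_c·A = 3.473205·9.1300·196.2500 = 6223.188 mm³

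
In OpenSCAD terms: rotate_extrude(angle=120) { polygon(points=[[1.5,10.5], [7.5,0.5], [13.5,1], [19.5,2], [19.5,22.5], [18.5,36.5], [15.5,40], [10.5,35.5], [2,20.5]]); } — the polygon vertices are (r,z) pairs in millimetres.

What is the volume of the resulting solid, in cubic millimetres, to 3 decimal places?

Profile (r,z), 9 vertices: (1.5,10.5) (7.5,0.5) (13.5,1) (19.5,2) (19.5,22.5) (18.5,36.5) (15.5,40) (10.5,35.5) (2,20.5)
edge 0: (1.5,10.5)→(7.5,0.5)  cross = 1.5·0.5 − 7.5·10.5 = -78.0000; (r_i+r_j)·cross = 9·-78.0000 = -702.0000
edge 1: (7.5,0.5)→(13.5,1)  cross = 7.5·1 − 13.5·0.5 = 0.7500; (r_i+r_j)·cross = 21·0.7500 = 15.7500
edge 2: (13.5,1)→(19.5,2)  cross = 13.5·2 − 19.5·1 = 7.5000; (r_i+r_j)·cross = 33·7.5000 = 247.5000
edge 3: (19.5,2)→(19.5,22.5)  cross = 19.5·22.5 − 19.5·2 = 399.7500; (r_i+r_j)·cross = 39·399.7500 = 15590.2500
edge 4: (19.5,22.5)→(18.5,36.5)  cross = 19.5·36.5 − 18.5·22.5 = 295.5000; (r_i+r_j)·cross = 38·295.5000 = 11229.0000
edge 5: (18.5,36.5)→(15.5,40)  cross = 18.5·40 − 15.5·36.5 = 174.2500; (r_i+r_j)·cross = 34·174.2500 = 5924.5000
edge 6: (15.5,40)→(10.5,35.5)  cross = 15.5·35.5 − 10.5·40 = 130.2500; (r_i+r_j)·cross = 26·130.2500 = 3386.5000
edge 7: (10.5,35.5)→(2,20.5)  cross = 10.5·20.5 − 2·35.5 = 144.2500; (r_i+r_j)·cross = 12.5·144.2500 = 1803.1250
edge 8: (2,20.5)→(1.5,10.5)  cross = 2·10.5 − 1.5·20.5 = -9.7500; (r_i+r_j)·cross = 3.5·-9.7500 = -34.1250
Σcross = 1064.5000 → A = |Σcross|/2 = 532.2500 mm²
Σ(r_i+r_j)·cross = 37460.5000 → first moment M = |Σ|/6 = 6243.4167
R_c = M/A = 6243.4167/532.2500 = 11.7302 mm
θ = 120° = 2.094395 rad
V = θ·R_c·A = 2.094395·11.7302·532.2500 = 13076.181 mm³

Volume = 13076.181 mm³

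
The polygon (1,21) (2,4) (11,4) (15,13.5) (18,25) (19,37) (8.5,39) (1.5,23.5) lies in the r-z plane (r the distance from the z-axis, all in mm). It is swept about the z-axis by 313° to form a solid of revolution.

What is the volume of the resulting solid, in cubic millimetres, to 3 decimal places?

Volume = 23948.586 mm³

Profile (r,z), 8 vertices: (1,21) (2,4) (11,4) (15,13.5) (18,25) (19,37) (8.5,39) (1.5,23.5)
edge 0: (1,21)→(2,4)  cross = 1·4 − 2·21 = -38.0000; (r_i+r_j)·cross = 3·-38.0000 = -114.0000
edge 1: (2,4)→(11,4)  cross = 2·4 − 11·4 = -36.0000; (r_i+r_j)·cross = 13·-36.0000 = -468.0000
edge 2: (11,4)→(15,13.5)  cross = 11·13.5 − 15·4 = 88.5000; (r_i+r_j)·cross = 26·88.5000 = 2301.0000
edge 3: (15,13.5)→(18,25)  cross = 15·25 − 18·13.5 = 132.0000; (r_i+r_j)·cross = 33·132.0000 = 4356.0000
edge 4: (18,25)→(19,37)  cross = 18·37 − 19·25 = 191.0000; (r_i+r_j)·cross = 37·191.0000 = 7067.0000
edge 5: (19,37)→(8.5,39)  cross = 19·39 − 8.5·37 = 426.5000; (r_i+r_j)·cross = 27.5·426.5000 = 11728.7500
edge 6: (8.5,39)→(1.5,23.5)  cross = 8.5·23.5 − 1.5·39 = 141.2500; (r_i+r_j)·cross = 10·141.2500 = 1412.5000
edge 7: (1.5,23.5)→(1,21)  cross = 1.5·21 − 1·23.5 = 8.0000; (r_i+r_j)·cross = 2.5·8.0000 = 20.0000
Σcross = 913.2500 → A = |Σcross|/2 = 456.6250 mm²
Σ(r_i+r_j)·cross = 26303.2500 → first moment M = |Σ|/6 = 4383.8750
R_c = M/A = 4383.8750/456.6250 = 9.6006 mm
θ = 313° = 5.462881 rad
V = θ·R_c·A = 5.462881·9.6006·456.6250 = 23948.586 mm³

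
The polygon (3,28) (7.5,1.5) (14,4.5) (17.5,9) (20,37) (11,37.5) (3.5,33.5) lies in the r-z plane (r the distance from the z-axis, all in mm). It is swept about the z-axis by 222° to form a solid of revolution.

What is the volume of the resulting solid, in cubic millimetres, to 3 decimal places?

Volume = 20143.480 mm³

Profile (r,z), 7 vertices: (3,28) (7.5,1.5) (14,4.5) (17.5,9) (20,37) (11,37.5) (3.5,33.5)
edge 0: (3,28)→(7.5,1.5)  cross = 3·1.5 − 7.5·28 = -205.5000; (r_i+r_j)·cross = 10.5·-205.5000 = -2157.7500
edge 1: (7.5,1.5)→(14,4.5)  cross = 7.5·4.5 − 14·1.5 = 12.7500; (r_i+r_j)·cross = 21.5·12.7500 = 274.1250
edge 2: (14,4.5)→(17.5,9)  cross = 14·9 − 17.5·4.5 = 47.2500; (r_i+r_j)·cross = 31.5·47.2500 = 1488.3750
edge 3: (17.5,9)→(20,37)  cross = 17.5·37 − 20·9 = 467.5000; (r_i+r_j)·cross = 37.5·467.5000 = 17531.2500
edge 4: (20,37)→(11,37.5)  cross = 20·37.5 − 11·37 = 343.0000; (r_i+r_j)·cross = 31·343.0000 = 10633.0000
edge 5: (11,37.5)→(3.5,33.5)  cross = 11·33.5 − 3.5·37.5 = 237.2500; (r_i+r_j)·cross = 14.5·237.2500 = 3440.1250
edge 6: (3.5,33.5)→(3,28)  cross = 3.5·28 − 3·33.5 = -2.5000; (r_i+r_j)·cross = 6.5·-2.5000 = -16.2500
Σcross = 899.7500 → A = |Σcross|/2 = 449.8750 mm²
Σ(r_i+r_j)·cross = 31192.8750 → first moment M = |Σ|/6 = 5198.8125
R_c = M/A = 5198.8125/449.8750 = 11.5561 mm
θ = 222° = 3.874631 rad
V = θ·R_c·A = 3.874631·11.5561·449.8750 = 20143.480 mm³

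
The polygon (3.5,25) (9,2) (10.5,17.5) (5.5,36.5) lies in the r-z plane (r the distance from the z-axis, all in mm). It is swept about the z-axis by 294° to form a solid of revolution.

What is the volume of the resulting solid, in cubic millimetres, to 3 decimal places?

Profile (r,z), 4 vertices: (3.5,25) (9,2) (10.5,17.5) (5.5,36.5)
edge 0: (3.5,25)→(9,2)  cross = 3.5·2 − 9·25 = -218.0000; (r_i+r_j)·cross = 12.5·-218.0000 = -2725.0000
edge 1: (9,2)→(10.5,17.5)  cross = 9·17.5 − 10.5·2 = 136.5000; (r_i+r_j)·cross = 19.5·136.5000 = 2661.7500
edge 2: (10.5,17.5)→(5.5,36.5)  cross = 10.5·36.5 − 5.5·17.5 = 287.0000; (r_i+r_j)·cross = 16·287.0000 = 4592.0000
edge 3: (5.5,36.5)→(3.5,25)  cross = 5.5·25 − 3.5·36.5 = 9.7500; (r_i+r_j)·cross = 9·9.7500 = 87.7500
Σcross = 215.2500 → A = |Σcross|/2 = 107.6250 mm²
Σ(r_i+r_j)·cross = 4616.5000 → first moment M = |Σ|/6 = 769.4167
R_c = M/A = 769.4167/107.6250 = 7.1491 mm
θ = 294° = 5.131268 rad
V = θ·R_c·A = 5.131268·7.1491·107.6250 = 3948.083 mm³

Volume = 3948.083 mm³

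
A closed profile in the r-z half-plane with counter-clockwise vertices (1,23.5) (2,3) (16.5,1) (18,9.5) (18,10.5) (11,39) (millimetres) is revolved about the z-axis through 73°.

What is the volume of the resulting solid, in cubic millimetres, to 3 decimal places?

Volume = 5110.509 mm³

Profile (r,z), 6 vertices: (1,23.5) (2,3) (16.5,1) (18,9.5) (18,10.5) (11,39)
edge 0: (1,23.5)→(2,3)  cross = 1·3 − 2·23.5 = -44.0000; (r_i+r_j)·cross = 3·-44.0000 = -132.0000
edge 1: (2,3)→(16.5,1)  cross = 2·1 − 16.5·3 = -47.5000; (r_i+r_j)·cross = 18.5·-47.5000 = -878.7500
edge 2: (16.5,1)→(18,9.5)  cross = 16.5·9.5 − 18·1 = 138.7500; (r_i+r_j)·cross = 34.5·138.7500 = 4786.8750
edge 3: (18,9.5)→(18,10.5)  cross = 18·10.5 − 18·9.5 = 18.0000; (r_i+r_j)·cross = 36·18.0000 = 648.0000
edge 4: (18,10.5)→(11,39)  cross = 18·39 − 11·10.5 = 586.5000; (r_i+r_j)·cross = 29·586.5000 = 17008.5000
edge 5: (11,39)→(1,23.5)  cross = 11·23.5 − 1·39 = 219.5000; (r_i+r_j)·cross = 12·219.5000 = 2634.0000
Σcross = 871.2500 → A = |Σcross|/2 = 435.6250 mm²
Σ(r_i+r_j)·cross = 24066.6250 → first moment M = |Σ|/6 = 4011.1042
R_c = M/A = 4011.1042/435.6250 = 9.2077 mm
θ = 73° = 1.274090 rad
V = θ·R_c·A = 1.274090·9.2077·435.6250 = 5110.509 mm³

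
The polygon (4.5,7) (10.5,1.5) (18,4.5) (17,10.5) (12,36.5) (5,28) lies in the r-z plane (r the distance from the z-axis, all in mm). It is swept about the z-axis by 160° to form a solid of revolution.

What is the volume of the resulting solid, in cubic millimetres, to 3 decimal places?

Profile (r,z), 6 vertices: (4.5,7) (10.5,1.5) (18,4.5) (17,10.5) (12,36.5) (5,28)
edge 0: (4.5,7)→(10.5,1.5)  cross = 4.5·1.5 − 10.5·7 = -66.7500; (r_i+r_j)·cross = 15·-66.7500 = -1001.2500
edge 1: (10.5,1.5)→(18,4.5)  cross = 10.5·4.5 − 18·1.5 = 20.2500; (r_i+r_j)·cross = 28.5·20.2500 = 577.1250
edge 2: (18,4.5)→(17,10.5)  cross = 18·10.5 − 17·4.5 = 112.5000; (r_i+r_j)·cross = 35·112.5000 = 3937.5000
edge 3: (17,10.5)→(12,36.5)  cross = 17·36.5 − 12·10.5 = 494.5000; (r_i+r_j)·cross = 29·494.5000 = 14340.5000
edge 4: (12,36.5)→(5,28)  cross = 12·28 − 5·36.5 = 153.5000; (r_i+r_j)·cross = 17·153.5000 = 2609.5000
edge 5: (5,28)→(4.5,7)  cross = 5·7 − 4.5·28 = -91.0000; (r_i+r_j)·cross = 9.5·-91.0000 = -864.5000
Σcross = 623.0000 → A = |Σcross|/2 = 311.5000 mm²
Σ(r_i+r_j)·cross = 19598.8750 → first moment M = |Σ|/6 = 3266.4792
R_c = M/A = 3266.4792/311.5000 = 10.4863 mm
θ = 160° = 2.792527 rad
V = θ·R_c·A = 2.792527·10.4863·311.5000 = 9121.731 mm³

Volume = 9121.731 mm³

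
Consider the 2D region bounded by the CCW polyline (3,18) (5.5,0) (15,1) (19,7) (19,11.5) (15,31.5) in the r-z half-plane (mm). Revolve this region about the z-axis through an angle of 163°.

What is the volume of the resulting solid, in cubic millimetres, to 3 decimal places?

Volume = 10946.768 mm³

Profile (r,z), 6 vertices: (3,18) (5.5,0) (15,1) (19,7) (19,11.5) (15,31.5)
edge 0: (3,18)→(5.5,0)  cross = 3·0 − 5.5·18 = -99.0000; (r_i+r_j)·cross = 8.5·-99.0000 = -841.5000
edge 1: (5.5,0)→(15,1)  cross = 5.5·1 − 15·0 = 5.5000; (r_i+r_j)·cross = 20.5·5.5000 = 112.7500
edge 2: (15,1)→(19,7)  cross = 15·7 − 19·1 = 86.0000; (r_i+r_j)·cross = 34·86.0000 = 2924.0000
edge 3: (19,7)→(19,11.5)  cross = 19·11.5 − 19·7 = 85.5000; (r_i+r_j)·cross = 38·85.5000 = 3249.0000
edge 4: (19,11.5)→(15,31.5)  cross = 19·31.5 − 15·11.5 = 426.0000; (r_i+r_j)·cross = 34·426.0000 = 14484.0000
edge 5: (15,31.5)→(3,18)  cross = 15·18 − 3·31.5 = 175.5000; (r_i+r_j)·cross = 18·175.5000 = 3159.0000
Σcross = 679.5000 → A = |Σcross|/2 = 339.7500 mm²
Σ(r_i+r_j)·cross = 23087.2500 → first moment M = |Σ|/6 = 3847.8750
R_c = M/A = 3847.8750/339.7500 = 11.3256 mm
θ = 163° = 2.844887 rad
V = θ·R_c·A = 2.844887·11.3256·339.7500 = 10946.768 mm³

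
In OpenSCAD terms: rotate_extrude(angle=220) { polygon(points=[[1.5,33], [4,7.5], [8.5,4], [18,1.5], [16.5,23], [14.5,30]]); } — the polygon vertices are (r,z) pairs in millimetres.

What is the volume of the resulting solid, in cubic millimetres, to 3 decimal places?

Profile (r,z), 6 vertices: (1.5,33) (4,7.5) (8.5,4) (18,1.5) (16.5,23) (14.5,30)
edge 0: (1.5,33)→(4,7.5)  cross = 1.5·7.5 − 4·33 = -120.7500; (r_i+r_j)·cross = 5.5·-120.7500 = -664.1250
edge 1: (4,7.5)→(8.5,4)  cross = 4·4 − 8.5·7.5 = -47.7500; (r_i+r_j)·cross = 12.5·-47.7500 = -596.8750
edge 2: (8.5,4)→(18,1.5)  cross = 8.5·1.5 − 18·4 = -59.2500; (r_i+r_j)·cross = 26.5·-59.2500 = -1570.1250
edge 3: (18,1.5)→(16.5,23)  cross = 18·23 − 16.5·1.5 = 389.2500; (r_i+r_j)·cross = 34.5·389.2500 = 13429.1250
edge 4: (16.5,23)→(14.5,30)  cross = 16.5·30 − 14.5·23 = 161.5000; (r_i+r_j)·cross = 31·161.5000 = 5006.5000
edge 5: (14.5,30)→(1.5,33)  cross = 14.5·33 − 1.5·30 = 433.5000; (r_i+r_j)·cross = 16·433.5000 = 6936.0000
Σcross = 756.5000 → A = |Σcross|/2 = 378.2500 mm²
Σ(r_i+r_j)·cross = 22540.5000 → first moment M = |Σ|/6 = 3756.7500
R_c = M/A = 3756.7500/378.2500 = 9.9319 mm
θ = 220° = 3.839724 rad
V = θ·R_c·A = 3.839724·9.9319·378.2500 = 14424.884 mm³

Volume = 14424.884 mm³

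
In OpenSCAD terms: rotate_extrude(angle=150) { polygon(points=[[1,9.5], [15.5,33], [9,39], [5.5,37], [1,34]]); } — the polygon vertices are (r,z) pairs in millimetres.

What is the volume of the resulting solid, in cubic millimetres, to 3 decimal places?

Profile (r,z), 5 vertices: (1,9.5) (15.5,33) (9,39) (5.5,37) (1,34)
edge 0: (1,9.5)→(15.5,33)  cross = 1·33 − 15.5·9.5 = -114.2500; (r_i+r_j)·cross = 16.5·-114.2500 = -1885.1250
edge 1: (15.5,33)→(9,39)  cross = 15.5·39 − 9·33 = 307.5000; (r_i+r_j)·cross = 24.5·307.5000 = 7533.7500
edge 2: (9,39)→(5.5,37)  cross = 9·37 − 5.5·39 = 118.5000; (r_i+r_j)·cross = 14.5·118.5000 = 1718.2500
edge 3: (5.5,37)→(1,34)  cross = 5.5·34 − 1·37 = 150.0000; (r_i+r_j)·cross = 6.5·150.0000 = 975.0000
edge 4: (1,34)→(1,9.5)  cross = 1·9.5 − 1·34 = -24.5000; (r_i+r_j)·cross = 2·-24.5000 = -49.0000
Σcross = 437.2500 → A = |Σcross|/2 = 218.6250 mm²
Σ(r_i+r_j)·cross = 8292.8750 → first moment M = |Σ|/6 = 1382.1458
R_c = M/A = 1382.1458/218.6250 = 6.3220 mm
θ = 150° = 2.617994 rad
V = θ·R_c·A = 2.617994·6.3220·218.6250 = 3618.449 mm³

Volume = 3618.449 mm³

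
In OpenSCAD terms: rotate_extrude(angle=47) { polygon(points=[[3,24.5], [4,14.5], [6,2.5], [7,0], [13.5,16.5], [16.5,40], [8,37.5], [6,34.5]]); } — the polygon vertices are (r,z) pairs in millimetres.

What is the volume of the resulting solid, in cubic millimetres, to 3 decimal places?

Profile (r,z), 8 vertices: (3,24.5) (4,14.5) (6,2.5) (7,0) (13.5,16.5) (16.5,40) (8,37.5) (6,34.5)
edge 0: (3,24.5)→(4,14.5)  cross = 3·14.5 − 4·24.5 = -54.5000; (r_i+r_j)·cross = 7·-54.5000 = -381.5000
edge 1: (4,14.5)→(6,2.5)  cross = 4·2.5 − 6·14.5 = -77.0000; (r_i+r_j)·cross = 10·-77.0000 = -770.0000
edge 2: (6,2.5)→(7,0)  cross = 6·0 − 7·2.5 = -17.5000; (r_i+r_j)·cross = 13·-17.5000 = -227.5000
edge 3: (7,0)→(13.5,16.5)  cross = 7·16.5 − 13.5·0 = 115.5000; (r_i+r_j)·cross = 20.5·115.5000 = 2367.7500
edge 4: (13.5,16.5)→(16.5,40)  cross = 13.5·40 − 16.5·16.5 = 267.7500; (r_i+r_j)·cross = 30·267.7500 = 8032.5000
edge 5: (16.5,40)→(8,37.5)  cross = 16.5·37.5 − 8·40 = 298.7500; (r_i+r_j)·cross = 24.5·298.7500 = 7319.3750
edge 6: (8,37.5)→(6,34.5)  cross = 8·34.5 − 6·37.5 = 51.0000; (r_i+r_j)·cross = 14·51.0000 = 714.0000
edge 7: (6,34.5)→(3,24.5)  cross = 6·24.5 − 3·34.5 = 43.5000; (r_i+r_j)·cross = 9·43.5000 = 391.5000
Σcross = 627.5000 → A = |Σcross|/2 = 313.7500 mm²
Σ(r_i+r_j)·cross = 17446.1250 → first moment M = |Σ|/6 = 2907.6875
R_c = M/A = 2907.6875/313.7500 = 9.2675 mm
θ = 47° = 0.820305 rad
V = θ·R_c·A = 0.820305·9.2675·313.7500 = 2385.190 mm³

Volume = 2385.190 mm³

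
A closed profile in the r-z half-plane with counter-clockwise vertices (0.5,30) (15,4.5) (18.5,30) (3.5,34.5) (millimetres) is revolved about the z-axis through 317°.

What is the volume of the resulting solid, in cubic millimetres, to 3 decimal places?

Profile (r,z), 4 vertices: (0.5,30) (15,4.5) (18.5,30) (3.5,34.5)
edge 0: (0.5,30)→(15,4.5)  cross = 0.5·4.5 − 15·30 = -447.7500; (r_i+r_j)·cross = 15.5·-447.7500 = -6940.1250
edge 1: (15,4.5)→(18.5,30)  cross = 15·30 − 18.5·4.5 = 366.7500; (r_i+r_j)·cross = 33.5·366.7500 = 12286.1250
edge 2: (18.5,30)→(3.5,34.5)  cross = 18.5·34.5 − 3.5·30 = 533.2500; (r_i+r_j)·cross = 22·533.2500 = 11731.5000
edge 3: (3.5,34.5)→(0.5,30)  cross = 3.5·30 − 0.5·34.5 = 87.7500; (r_i+r_j)·cross = 4·87.7500 = 351.0000
Σcross = 540.0000 → A = |Σcross|/2 = 270.0000 mm²
Σ(r_i+r_j)·cross = 17428.5000 → first moment M = |Σ|/6 = 2904.7500
R_c = M/A = 2904.7500/270.0000 = 10.7583 mm
θ = 317° = 5.532694 rad
V = θ·R_c·A = 5.532694·10.7583·270.0000 = 16071.092 mm³

Volume = 16071.092 mm³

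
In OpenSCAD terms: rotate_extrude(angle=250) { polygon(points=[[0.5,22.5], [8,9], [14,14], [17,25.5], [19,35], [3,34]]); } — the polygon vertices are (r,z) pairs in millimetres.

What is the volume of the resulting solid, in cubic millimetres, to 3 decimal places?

Volume = 13050.699 mm³

Profile (r,z), 6 vertices: (0.5,22.5) (8,9) (14,14) (17,25.5) (19,35) (3,34)
edge 0: (0.5,22.5)→(8,9)  cross = 0.5·9 − 8·22.5 = -175.5000; (r_i+r_j)·cross = 8.5·-175.5000 = -1491.7500
edge 1: (8,9)→(14,14)  cross = 8·14 − 14·9 = -14.0000; (r_i+r_j)·cross = 22·-14.0000 = -308.0000
edge 2: (14,14)→(17,25.5)  cross = 14·25.5 − 17·14 = 119.0000; (r_i+r_j)·cross = 31·119.0000 = 3689.0000
edge 3: (17,25.5)→(19,35)  cross = 17·35 − 19·25.5 = 110.5000; (r_i+r_j)·cross = 36·110.5000 = 3978.0000
edge 4: (19,35)→(3,34)  cross = 19·34 − 3·35 = 541.0000; (r_i+r_j)·cross = 22·541.0000 = 11902.0000
edge 5: (3,34)→(0.5,22.5)  cross = 3·22.5 − 0.5·34 = 50.5000; (r_i+r_j)·cross = 3.5·50.5000 = 176.7500
Σcross = 631.5000 → A = |Σcross|/2 = 315.7500 mm²
Σ(r_i+r_j)·cross = 17946.0000 → first moment M = |Σ|/6 = 2991.0000
R_c = M/A = 2991.0000/315.7500 = 9.4727 mm
θ = 250° = 4.363323 rad
V = θ·R_c·A = 4.363323·9.4727·315.7500 = 13050.699 mm³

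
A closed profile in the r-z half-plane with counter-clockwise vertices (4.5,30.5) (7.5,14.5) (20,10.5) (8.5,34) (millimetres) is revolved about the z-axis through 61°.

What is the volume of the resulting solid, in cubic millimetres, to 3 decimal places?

Volume = 1853.601 mm³

Profile (r,z), 4 vertices: (4.5,30.5) (7.5,14.5) (20,10.5) (8.5,34)
edge 0: (4.5,30.5)→(7.5,14.5)  cross = 4.5·14.5 − 7.5·30.5 = -163.5000; (r_i+r_j)·cross = 12·-163.5000 = -1962.0000
edge 1: (7.5,14.5)→(20,10.5)  cross = 7.5·10.5 − 20·14.5 = -211.2500; (r_i+r_j)·cross = 27.5·-211.2500 = -5809.3750
edge 2: (20,10.5)→(8.5,34)  cross = 20·34 − 8.5·10.5 = 590.7500; (r_i+r_j)·cross = 28.5·590.7500 = 16836.3750
edge 3: (8.5,34)→(4.5,30.5)  cross = 8.5·30.5 − 4.5·34 = 106.2500; (r_i+r_j)·cross = 13·106.2500 = 1381.2500
Σcross = 322.2500 → A = |Σcross|/2 = 161.1250 mm²
Σ(r_i+r_j)·cross = 10446.2500 → first moment M = |Σ|/6 = 1741.0417
R_c = M/A = 1741.0417/161.1250 = 10.8055 mm
θ = 61° = 1.064651 rad
V = θ·R_c·A = 1.064651·10.8055·161.1250 = 1853.601 mm³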